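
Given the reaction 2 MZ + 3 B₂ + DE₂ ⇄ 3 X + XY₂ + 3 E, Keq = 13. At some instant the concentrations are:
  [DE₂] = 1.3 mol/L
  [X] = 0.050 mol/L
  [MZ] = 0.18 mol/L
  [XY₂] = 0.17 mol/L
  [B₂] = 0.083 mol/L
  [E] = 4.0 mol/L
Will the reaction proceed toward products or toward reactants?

Q = [X]³·[XY₂]·[E]³ / ([MZ]²·[B₂]³·[DE₂]) = (0.050)³·(0.17)·(4.0)³ / ((0.18)²·(0.083)³·(1.3)) = 56
Q = 56 > Keq = 13, so the reverse reaction proceeds.

in the reverse direction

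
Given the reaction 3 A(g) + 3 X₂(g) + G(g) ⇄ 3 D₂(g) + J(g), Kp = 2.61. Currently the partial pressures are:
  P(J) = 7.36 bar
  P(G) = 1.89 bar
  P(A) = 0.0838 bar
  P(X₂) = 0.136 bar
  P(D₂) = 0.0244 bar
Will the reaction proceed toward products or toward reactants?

Qp = P(D₂)³·P(J) / (P(A)³·P(X₂)³·P(G)) = (0.0244)³·(7.36) / ((0.0838)³·(0.136)³·(1.89)) = 38.2
Qp = 38.2 > Kp = 2.61, so the reverse reaction proceeds.

toward reactants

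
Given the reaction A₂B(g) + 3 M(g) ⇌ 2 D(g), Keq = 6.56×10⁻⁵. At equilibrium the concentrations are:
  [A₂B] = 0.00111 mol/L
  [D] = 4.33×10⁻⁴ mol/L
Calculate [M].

[M] = 1.37 mol/L

At equilibrium, Keq = [D]² / ([A₂B]·[M]³) = 6.56×10⁻⁵.
(4.33×10⁻⁴)² / ((0.00111)·([M])³) = 6.56×10⁻⁵
[M]³ = 2.57 ⇒ [M] = 1.37 mol/L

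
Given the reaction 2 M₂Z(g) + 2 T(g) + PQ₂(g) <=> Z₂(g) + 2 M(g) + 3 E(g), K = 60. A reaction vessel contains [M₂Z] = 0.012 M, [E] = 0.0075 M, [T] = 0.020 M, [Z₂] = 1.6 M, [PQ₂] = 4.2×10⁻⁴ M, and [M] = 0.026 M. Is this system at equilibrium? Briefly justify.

Q = [Z₂]·[M]²·[E]³ / ([M₂Z]²·[T]²·[PQ₂]) = (1.6)·(0.026)²·(0.0075)³ / ((0.012)²·(0.020)²·(4.2×10⁻⁴)) = 19
Q = 19 < K = 60: net forward reaction.

no; Q < K, reaction proceeds forward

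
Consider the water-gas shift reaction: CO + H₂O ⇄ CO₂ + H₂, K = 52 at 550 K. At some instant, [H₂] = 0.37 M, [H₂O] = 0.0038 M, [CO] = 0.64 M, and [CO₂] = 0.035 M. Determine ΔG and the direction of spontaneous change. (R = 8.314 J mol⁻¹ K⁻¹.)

ΔG = -10.4 kJ/mol; the forward reaction is spontaneous

Q = [CO₂]·[H₂] / ([CO]·[H₂O]) = (0.035)·(0.37) / ((0.64)·(0.0038)) = 5.32
ΔG = RT ln(Q/K) = (8.314 J mol⁻¹ K⁻¹)(550 K) × ln(5.32/52)
   = (4.573 kJ/mol)(-2.280) = -10.4 kJ/mol
ΔG < 0, so the forward reaction is spontaneous (proceeds forward).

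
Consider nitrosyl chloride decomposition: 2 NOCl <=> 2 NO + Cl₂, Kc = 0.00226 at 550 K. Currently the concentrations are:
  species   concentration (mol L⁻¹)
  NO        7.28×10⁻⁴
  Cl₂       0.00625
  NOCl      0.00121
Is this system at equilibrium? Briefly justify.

yes, at equilibrium

Qc = [NO]²·[Cl₂] / [NOCl]² = (7.28×10⁻⁴)²·(0.00625) / (0.00121)² = 0.00226
Qc = 0.00226 = Kc; the system is at equilibrium.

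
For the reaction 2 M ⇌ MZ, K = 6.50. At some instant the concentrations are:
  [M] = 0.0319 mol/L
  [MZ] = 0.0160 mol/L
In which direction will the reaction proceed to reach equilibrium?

to the left

Q = [MZ] / [M]² = (0.0160) / (0.0319)² = 15.7
Q = 15.7 > K = 6.50, so the reverse reaction proceeds.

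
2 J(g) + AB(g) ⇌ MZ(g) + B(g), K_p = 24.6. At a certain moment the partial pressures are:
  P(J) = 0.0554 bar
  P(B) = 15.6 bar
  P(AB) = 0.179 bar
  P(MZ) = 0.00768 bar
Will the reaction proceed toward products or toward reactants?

in the reverse direction

Q_p = P(MZ)·P(B) / (P(J)²·P(AB)) = (0.00768)·(15.6) / ((0.0554)²·(0.179)) = 218
Q_p = 218 > K_p = 24.6, so the reverse reaction proceeds.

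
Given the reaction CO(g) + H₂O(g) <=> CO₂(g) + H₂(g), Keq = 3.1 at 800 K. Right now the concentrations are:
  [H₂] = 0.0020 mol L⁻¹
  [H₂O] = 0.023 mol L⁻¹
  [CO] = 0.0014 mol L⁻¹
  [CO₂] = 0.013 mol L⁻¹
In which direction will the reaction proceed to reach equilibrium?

Q = [CO₂]·[H₂] / ([CO]·[H₂O]) = (0.013)·(0.0020) / ((0.0014)·(0.023)) = 0.81
Q = 0.81 < Keq = 3.1, so the forward reaction proceeds.

to the right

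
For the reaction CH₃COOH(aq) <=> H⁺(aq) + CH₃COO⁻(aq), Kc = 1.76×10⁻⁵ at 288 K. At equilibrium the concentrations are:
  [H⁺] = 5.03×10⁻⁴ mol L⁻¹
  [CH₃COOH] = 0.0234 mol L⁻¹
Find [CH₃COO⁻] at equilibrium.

[CH₃COO⁻] = 8.19×10⁻⁴ mol L⁻¹

At equilibrium, Kc = [H⁺]·[CH₃COO⁻] / [CH₃COOH] = 1.76×10⁻⁵.
(5.03×10⁻⁴)·([CH₃COO⁻]) / (0.0234) = 1.76×10⁻⁵
[CH₃COO⁻] = 8.19×10⁻⁴ mol L⁻¹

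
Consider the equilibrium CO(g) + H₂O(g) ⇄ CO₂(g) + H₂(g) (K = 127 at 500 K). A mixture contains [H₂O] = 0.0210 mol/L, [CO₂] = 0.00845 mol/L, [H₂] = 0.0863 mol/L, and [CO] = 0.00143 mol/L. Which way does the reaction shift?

Q = [CO₂]·[H₂] / ([CO]·[H₂O]) = (0.00845)·(0.0863) / ((0.00143)·(0.0210)) = 24.3
Q = 24.3 < K = 127, so the forward reaction proceeds.

toward products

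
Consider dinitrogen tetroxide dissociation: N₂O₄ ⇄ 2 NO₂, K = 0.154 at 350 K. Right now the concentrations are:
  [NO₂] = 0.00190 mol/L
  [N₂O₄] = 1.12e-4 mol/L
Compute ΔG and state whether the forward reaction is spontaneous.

Q = [NO₂]² / [N₂O₄] = (0.00190)² / (1.12e-4) = 0.0322
ΔG = RT ln(Q/K) = (8.314 J mol⁻¹ K⁻¹)(350 K) × ln(0.0322/0.154)
   = (2.910 kJ/mol)(-1.565) = -4.55 kJ/mol
ΔG < 0, so the forward reaction is spontaneous (proceeds forward).

ΔG = -4.55 kJ/mol; the forward reaction is spontaneous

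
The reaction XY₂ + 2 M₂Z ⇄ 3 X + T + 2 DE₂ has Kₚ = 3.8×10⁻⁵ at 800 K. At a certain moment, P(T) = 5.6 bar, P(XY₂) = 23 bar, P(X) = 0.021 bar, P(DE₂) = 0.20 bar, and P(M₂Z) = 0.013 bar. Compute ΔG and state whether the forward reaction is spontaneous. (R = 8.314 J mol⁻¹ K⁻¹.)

Qₚ = P(X)³·P(T)·P(DE₂)² / (P(XY₂)·P(M₂Z)²) = (0.021)³·(5.6)·(0.20)² / ((23)·(0.013)²) = 5.34×10⁻⁴
ΔG = RT ln(Qₚ/Kₚ) = (8.314 J mol⁻¹ K⁻¹)(800 K) × ln(5.34×10⁻⁴/3.8×10⁻⁵)
   = (6.651 kJ/mol)(2.643) = 17.6 kJ/mol
ΔG > 0, so the forward reaction is non-spontaneous (proceeds in reverse).

ΔG = 17.6 kJ/mol; the forward reaction is non-spontaneous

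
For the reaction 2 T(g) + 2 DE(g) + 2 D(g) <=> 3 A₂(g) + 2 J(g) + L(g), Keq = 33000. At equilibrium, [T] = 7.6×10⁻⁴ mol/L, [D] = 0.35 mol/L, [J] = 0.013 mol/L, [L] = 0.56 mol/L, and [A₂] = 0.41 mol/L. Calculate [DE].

At equilibrium, Keq = [A₂]³·[J]²·[L] / ([T]²·[DE]²·[D]²) = 33000.
(0.41)³·(0.013)²·(0.56) / ((7.6×10⁻⁴)²·([DE])²·(0.35)²) = 33000
[DE]² = 0.00279 ⇒ [DE] = 0.053 mol/L

[DE] = 0.053 mol/L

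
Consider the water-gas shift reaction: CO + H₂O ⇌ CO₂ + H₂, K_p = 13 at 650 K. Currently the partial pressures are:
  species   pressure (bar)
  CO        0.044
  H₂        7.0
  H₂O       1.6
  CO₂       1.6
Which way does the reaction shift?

Q_p = P(CO₂)·P(H₂) / (P(CO)·P(H₂O)) = (1.6)·(7.0) / ((0.044)·(1.6)) = 160
Q_p = 160 > K_p = 13, so the reverse reaction proceeds.

toward reactants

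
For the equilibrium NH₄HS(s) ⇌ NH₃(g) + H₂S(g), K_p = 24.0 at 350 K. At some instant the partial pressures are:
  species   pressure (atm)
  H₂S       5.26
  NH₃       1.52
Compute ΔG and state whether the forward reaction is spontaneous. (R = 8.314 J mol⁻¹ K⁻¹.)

ΔG = -3.20 kJ/mol; the forward reaction is spontaneous

(NH₄HS is a pure solid — omitted from Q_p.)
Q_p = P(NH₃)·P(H₂S) = (1.52)·(5.26) = 8.00
ΔG = RT ln(Q_p/K_p) = (8.314 J mol⁻¹ K⁻¹)(350 K) × ln(8.00/24.0)
   = (2.910 kJ/mol)(-1.099) = -3.20 kJ/mol
ΔG < 0, so the forward reaction is spontaneous (proceeds forward).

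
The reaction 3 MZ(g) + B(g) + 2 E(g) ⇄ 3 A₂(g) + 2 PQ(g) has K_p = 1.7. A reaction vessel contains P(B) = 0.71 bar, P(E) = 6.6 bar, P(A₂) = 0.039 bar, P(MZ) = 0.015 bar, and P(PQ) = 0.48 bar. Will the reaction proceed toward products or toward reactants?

Q_p = P(A₂)³·P(PQ)² / (P(MZ)³·P(B)·P(E)²) = (0.039)³·(0.48)² / ((0.015)³·(0.71)·(6.6)²) = 0.13
Q_p = 0.13 < K_p = 1.7, so the forward reaction proceeds.

forward (toward products)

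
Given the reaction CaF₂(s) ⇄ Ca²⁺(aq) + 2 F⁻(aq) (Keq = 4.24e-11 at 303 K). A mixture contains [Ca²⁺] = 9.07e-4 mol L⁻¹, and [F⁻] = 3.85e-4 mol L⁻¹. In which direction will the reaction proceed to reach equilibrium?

(CaF₂ is a pure solid — omitted from Q.)
Q = [Ca²⁺]·[F⁻]² = (9.07e-4)·(3.85e-4)² = 1.34e-10
Q = 1.34e-10 > Keq = 4.24e-11, so the reverse reaction proceeds.

to the left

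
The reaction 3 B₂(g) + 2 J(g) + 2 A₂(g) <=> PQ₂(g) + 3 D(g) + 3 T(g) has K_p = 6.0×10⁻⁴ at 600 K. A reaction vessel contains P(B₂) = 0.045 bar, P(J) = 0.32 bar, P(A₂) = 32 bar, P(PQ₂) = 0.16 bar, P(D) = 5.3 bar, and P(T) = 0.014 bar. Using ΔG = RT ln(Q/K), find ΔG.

Q_p = P(PQ₂)·P(D)³·P(T)³ / (P(B₂)³·P(J)²·P(A₂)²) = (0.16)·(5.3)³·(0.014)³ / ((0.045)³·(0.32)²·(32)²) = 0.00684
ΔG = RT ln(Q_p/K_p) = (8.314 J mol⁻¹ K⁻¹)(600 K) × ln(0.00684/6.0×10⁻⁴)
   = (4.988 kJ/mol)(2.434) = 12.1 kJ/mol
ΔG > 0, so the forward reaction is non-spontaneous (proceeds in reverse).

ΔG = 12.1 kJ/mol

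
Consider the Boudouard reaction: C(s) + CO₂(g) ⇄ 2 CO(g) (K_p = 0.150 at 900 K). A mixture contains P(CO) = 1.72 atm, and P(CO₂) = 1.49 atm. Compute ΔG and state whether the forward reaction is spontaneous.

ΔG = 19.3 kJ/mol; the forward reaction is non-spontaneous

(C is a pure solid — omitted from Q_p.)
Q_p = P(CO)² / P(CO₂) = (1.72)² / (1.49) = 1.99
ΔG = RT ln(Q_p/K_p) = (8.314 J mol⁻¹ K⁻¹)(900 K) × ln(1.99/0.150)
   = (7.483 kJ/mol)(2.585) = 19.3 kJ/mol
ΔG > 0, so the forward reaction is non-spontaneous (proceeds in reverse).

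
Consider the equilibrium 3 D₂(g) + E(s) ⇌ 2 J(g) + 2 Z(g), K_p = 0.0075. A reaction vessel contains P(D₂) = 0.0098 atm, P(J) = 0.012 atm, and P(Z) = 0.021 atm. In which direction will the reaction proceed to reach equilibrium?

(E is a pure solid — omitted from Q_p.)
Q_p = P(J)²·P(Z)² / P(D₂)³ = (0.012)²·(0.021)² / (0.0098)³ = 0.067
Q_p = 0.067 > K_p = 0.0075, so the reverse reaction proceeds.

toward reactants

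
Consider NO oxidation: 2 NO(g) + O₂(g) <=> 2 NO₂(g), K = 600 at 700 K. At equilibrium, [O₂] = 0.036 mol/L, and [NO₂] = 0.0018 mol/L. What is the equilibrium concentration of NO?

[NO] = 3.9×10⁻⁴ mol/L

At equilibrium, K = [NO₂]² / ([NO]²·[O₂]) = 600.
(0.0018)² / (([NO])²·(0.036)) = 600
[NO]² = 1.50×10⁻⁷ ⇒ [NO] = 3.9×10⁻⁴ mol/L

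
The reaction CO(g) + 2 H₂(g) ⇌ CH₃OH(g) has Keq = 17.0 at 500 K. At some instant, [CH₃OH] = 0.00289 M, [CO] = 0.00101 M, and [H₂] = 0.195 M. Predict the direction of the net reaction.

reverse (toward reactants)

Q = [CH₃OH] / ([CO]·[H₂]²) = (0.00289) / ((0.00101)·(0.195)²) = 75.3
Q = 75.3 > Keq = 17.0, so the reverse reaction proceeds.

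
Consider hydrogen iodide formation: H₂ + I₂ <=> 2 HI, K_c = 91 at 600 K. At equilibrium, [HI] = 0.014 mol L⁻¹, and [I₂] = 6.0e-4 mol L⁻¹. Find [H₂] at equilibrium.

At equilibrium, K_c = [HI]² / ([H₂]·[I₂]) = 91.
(0.014)² / (([H₂])·(6.0e-4)) = 91
[H₂] = 0.00359 = 0.0036 mol L⁻¹

[H₂] = 0.0036 mol L⁻¹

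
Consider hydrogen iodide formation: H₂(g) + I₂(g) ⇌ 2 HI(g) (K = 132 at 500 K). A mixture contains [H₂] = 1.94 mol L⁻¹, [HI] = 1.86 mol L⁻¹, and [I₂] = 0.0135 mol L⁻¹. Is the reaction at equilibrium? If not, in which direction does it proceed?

Q = [HI]² / ([H₂]·[I₂]) = (1.86)² / ((1.94)·(0.0135)) = 132
Q = 132 = K, so the system is already at equilibrium.

no net change (already at equilibrium)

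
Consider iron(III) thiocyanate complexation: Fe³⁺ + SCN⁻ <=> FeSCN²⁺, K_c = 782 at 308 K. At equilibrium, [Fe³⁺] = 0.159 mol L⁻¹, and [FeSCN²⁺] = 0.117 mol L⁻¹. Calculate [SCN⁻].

[SCN⁻] = 9.41e-4 mol L⁻¹

At equilibrium, K_c = [FeSCN²⁺] / ([Fe³⁺]·[SCN⁻]) = 782.
(0.117) / ((0.159)·([SCN⁻])) = 782
[SCN⁻] = 9.41e-4 mol L⁻¹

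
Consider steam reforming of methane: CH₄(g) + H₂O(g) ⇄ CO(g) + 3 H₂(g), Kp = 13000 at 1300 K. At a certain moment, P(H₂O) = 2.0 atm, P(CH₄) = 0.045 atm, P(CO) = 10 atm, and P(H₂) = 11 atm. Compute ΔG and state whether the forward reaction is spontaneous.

ΔG = 26.3 kJ/mol; the forward reaction is non-spontaneous

Qp = P(CO)·P(H₂)³ / (P(CH₄)·P(H₂O)) = (10)·(11)³ / ((0.045)·(2.0)) = 1.48e5
ΔG = RT ln(Qp/Kp) = (8.314 J mol⁻¹ K⁻¹)(1300 K) × ln(1.48e5/13000)
   = (10.81 kJ/mol)(2.432) = 26.3 kJ/mol
ΔG > 0, so the forward reaction is non-spontaneous (proceeds in reverse).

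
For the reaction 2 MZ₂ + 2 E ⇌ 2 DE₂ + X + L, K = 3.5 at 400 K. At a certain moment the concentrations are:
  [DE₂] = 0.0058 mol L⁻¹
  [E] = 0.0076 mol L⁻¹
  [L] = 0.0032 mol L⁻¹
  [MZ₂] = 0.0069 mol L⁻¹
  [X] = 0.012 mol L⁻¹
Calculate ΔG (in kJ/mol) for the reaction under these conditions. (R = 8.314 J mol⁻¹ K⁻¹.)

Q = [DE₂]²·[X]·[L] / ([MZ₂]²·[E]²) = (0.0058)²·(0.012)·(0.0032) / ((0.0069)²·(0.0076)²) = 0.470
ΔG = RT ln(Q/K) = (8.314 J mol⁻¹ K⁻¹)(400 K) × ln(0.470/3.5)
   = (3.326 kJ/mol)(-2.008) = -6.68 kJ/mol
ΔG < 0, so the forward reaction is spontaneous (proceeds forward).

ΔG = -6.68 kJ/mol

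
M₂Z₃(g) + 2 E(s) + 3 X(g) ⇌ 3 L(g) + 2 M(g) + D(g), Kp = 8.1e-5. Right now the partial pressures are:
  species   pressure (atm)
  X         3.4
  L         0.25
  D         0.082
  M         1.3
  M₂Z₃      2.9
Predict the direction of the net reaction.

(E is a pure solid — omitted from Qp.)
Qp = P(L)³·P(M)²·P(D) / (P(M₂Z₃)·P(X)³) = (0.25)³·(1.3)²·(0.082) / ((2.9)·(3.4)³) = 1.9e-5
Qp = 1.9e-5 < Kp = 8.1e-5, so the forward reaction proceeds.

in the forward direction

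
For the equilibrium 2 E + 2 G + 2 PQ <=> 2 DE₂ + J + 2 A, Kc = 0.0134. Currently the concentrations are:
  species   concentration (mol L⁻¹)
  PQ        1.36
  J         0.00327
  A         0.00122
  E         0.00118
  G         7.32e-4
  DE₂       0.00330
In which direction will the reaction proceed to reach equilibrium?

toward reactants

Qc = [DE₂]²·[J]·[A]² / ([E]²·[G]²·[PQ]²) = (0.00330)²·(0.00327)·(0.00122)² / ((0.00118)²·(7.32e-4)²·(1.36)²) = 0.0384
Qc = 0.0384 > Kc = 0.0134, so the reverse reaction proceeds.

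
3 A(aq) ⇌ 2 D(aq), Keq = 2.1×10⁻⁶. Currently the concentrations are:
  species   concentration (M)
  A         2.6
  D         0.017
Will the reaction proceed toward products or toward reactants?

toward reactants

Q = [D]² / [A]³ = (0.017)² / (2.6)³ = 1.6×10⁻⁵
Q = 1.6×10⁻⁵ > Keq = 2.1×10⁻⁶, so the reverse reaction proceeds.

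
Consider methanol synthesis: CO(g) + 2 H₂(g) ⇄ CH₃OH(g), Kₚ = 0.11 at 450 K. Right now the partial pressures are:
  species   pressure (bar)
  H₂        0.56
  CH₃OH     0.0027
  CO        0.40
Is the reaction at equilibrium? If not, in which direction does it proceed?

toward products

Qₚ = P(CH₃OH) / (P(CO)·P(H₂)²) = (0.0027) / ((0.40)·(0.56)²) = 0.022
Qₚ = 0.022 < Kₚ = 0.11, so the forward reaction proceeds.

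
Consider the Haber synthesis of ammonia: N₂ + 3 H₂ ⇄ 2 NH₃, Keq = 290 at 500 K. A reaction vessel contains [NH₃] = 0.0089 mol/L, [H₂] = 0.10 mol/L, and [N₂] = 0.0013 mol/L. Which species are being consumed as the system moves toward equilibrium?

N₂, H₂ (reactants)

Q = [NH₃]² / ([N₂]·[H₂]³) = (0.0089)² / ((0.0013)·(0.10)³) = 61
Q = 61 < Keq = 290: net forward reaction.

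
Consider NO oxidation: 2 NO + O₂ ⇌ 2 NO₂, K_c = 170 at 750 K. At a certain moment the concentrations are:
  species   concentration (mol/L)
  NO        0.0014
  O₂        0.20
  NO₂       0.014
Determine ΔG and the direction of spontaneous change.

Q_c = [NO₂]² / ([NO]²·[O₂]) = (0.014)² / ((0.0014)²·(0.20)) = 500
ΔG = RT ln(Q_c/K_c) = (8.314 J mol⁻¹ K⁻¹)(750 K) × ln(500/170)
   = (6.236 kJ/mol)(1.079) = 6.73 kJ/mol
ΔG > 0, so the forward reaction is non-spontaneous (proceeds in reverse).

ΔG = 6.73 kJ/mol; the forward reaction is non-spontaneous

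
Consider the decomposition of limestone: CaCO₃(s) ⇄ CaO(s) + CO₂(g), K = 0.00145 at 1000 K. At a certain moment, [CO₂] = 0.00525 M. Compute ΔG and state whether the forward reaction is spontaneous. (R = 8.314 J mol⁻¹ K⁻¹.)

ΔG = 10.7 kJ/mol; the forward reaction is non-spontaneous

(CaCO₃, CaO are pure solids — omitted from Q.)
Q = [CO₂] = 0.00525
ΔG = RT ln(Q/K) = (8.314 J mol⁻¹ K⁻¹)(1000 K) × ln(0.00525/0.00145)
   = (8.314 kJ/mol)(1.287) = 10.7 kJ/mol
ΔG > 0, so the forward reaction is non-spontaneous (proceeds in reverse).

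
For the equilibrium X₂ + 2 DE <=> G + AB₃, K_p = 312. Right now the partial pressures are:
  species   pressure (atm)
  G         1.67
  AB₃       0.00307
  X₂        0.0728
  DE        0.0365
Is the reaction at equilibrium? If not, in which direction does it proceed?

Q_p = P(G)·P(AB₃) / (P(X₂)·P(DE)²) = (1.67)·(0.00307) / ((0.0728)·(0.0365)²) = 52.9
Q_p = 52.9 < K_p = 312, so the forward reaction proceeds.

toward products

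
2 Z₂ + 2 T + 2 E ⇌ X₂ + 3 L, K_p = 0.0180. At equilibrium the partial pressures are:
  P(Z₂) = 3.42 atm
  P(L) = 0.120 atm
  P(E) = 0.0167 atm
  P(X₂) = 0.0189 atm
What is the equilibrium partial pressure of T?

At equilibrium, K_p = P(X₂)·P(L)³ / (P(Z₂)²·P(T)²·P(E)²) = 0.0180.
(0.0189)·(0.120)³ / ((3.42)²·(P(T))²·(0.0167)²) = 0.0180
P(T)² = 0.556 ⇒ P(T) = 0.746 atm

P(T) = 0.746 atm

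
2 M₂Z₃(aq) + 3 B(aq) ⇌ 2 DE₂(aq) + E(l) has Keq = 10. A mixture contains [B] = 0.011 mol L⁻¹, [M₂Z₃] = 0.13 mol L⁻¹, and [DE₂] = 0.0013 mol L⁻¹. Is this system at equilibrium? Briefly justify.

no; Q > K, reaction proceeds in reverse

(E is a pure liquid — omitted from Q.)
Q = [DE₂]² / ([M₂Z₃]²·[B]³) = (0.0013)² / ((0.13)²·(0.011)³) = 75
Q = 75 > Keq = 10: net reverse reaction.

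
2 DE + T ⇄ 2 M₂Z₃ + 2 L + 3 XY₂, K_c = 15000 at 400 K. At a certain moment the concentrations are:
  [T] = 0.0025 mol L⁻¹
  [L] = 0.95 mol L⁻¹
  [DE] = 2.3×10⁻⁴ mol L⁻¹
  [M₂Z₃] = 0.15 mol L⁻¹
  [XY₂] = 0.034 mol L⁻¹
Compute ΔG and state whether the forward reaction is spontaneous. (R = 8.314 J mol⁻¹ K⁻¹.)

Q_c = [M₂Z₃]²·[L]²·[XY₂]³ / ([DE]²·[T]) = (0.15)²·(0.95)²·(0.034)³ / ((2.3×10⁻⁴)²·(0.0025)) = 6030
ΔG = RT ln(Q_c/K_c) = (8.314 J mol⁻¹ K⁻¹)(400 K) × ln(6030/15000)
   = (3.326 kJ/mol)(-0.9113) = -3.03 kJ/mol
ΔG < 0, so the forward reaction is spontaneous (proceeds forward).

ΔG = -3.03 kJ/mol; the forward reaction is spontaneous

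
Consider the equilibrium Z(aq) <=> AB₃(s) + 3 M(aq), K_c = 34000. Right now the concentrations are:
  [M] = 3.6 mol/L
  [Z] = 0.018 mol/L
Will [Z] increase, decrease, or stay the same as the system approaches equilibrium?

(AB₃ is a pure solid — omitted from Q_c.)
Q_c = [M]³ / [Z] = (3.6)³ / (0.018) = 2600
Q_c = 2600 < K_c = 34000: net forward reaction.
Z is a reactant, so it decreases.

decrease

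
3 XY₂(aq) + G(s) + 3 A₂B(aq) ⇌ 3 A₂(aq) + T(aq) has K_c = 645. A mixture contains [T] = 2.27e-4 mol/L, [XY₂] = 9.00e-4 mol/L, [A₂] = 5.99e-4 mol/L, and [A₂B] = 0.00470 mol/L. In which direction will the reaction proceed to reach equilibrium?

(G is a pure solid — omitted from Q_c.)
Q_c = [A₂]³·[T] / ([XY₂]³·[A₂B]³) = (5.99e-4)³·(2.27e-4) / ((9.00e-4)³·(0.00470)³) = 645
Q_c = 645 = K_c, so the system is already at equilibrium.

no net change (already at equilibrium)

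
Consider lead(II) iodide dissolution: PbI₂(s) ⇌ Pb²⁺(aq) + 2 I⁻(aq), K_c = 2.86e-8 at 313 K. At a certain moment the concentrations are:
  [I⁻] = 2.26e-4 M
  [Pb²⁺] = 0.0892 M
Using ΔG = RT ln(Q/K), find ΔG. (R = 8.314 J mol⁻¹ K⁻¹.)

(PbI₂ is a pure solid — omitted from Q_c.)
Q_c = [Pb²⁺]·[I⁻]² = (0.0892)·(2.26e-4)² = 4.56e-9
ΔG = RT ln(Q_c/K_c) = (8.314 J mol⁻¹ K⁻¹)(313 K) × ln(4.56e-9/2.86e-8)
   = (2.602 kJ/mol)(-1.836) = -4.78 kJ/mol
ΔG < 0, so the forward reaction is spontaneous (proceeds forward).

ΔG = -4.78 kJ/mol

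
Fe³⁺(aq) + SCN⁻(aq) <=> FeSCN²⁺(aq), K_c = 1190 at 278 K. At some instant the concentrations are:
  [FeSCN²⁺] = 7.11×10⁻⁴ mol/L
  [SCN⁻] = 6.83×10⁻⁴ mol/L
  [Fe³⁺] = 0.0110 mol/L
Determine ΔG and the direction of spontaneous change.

Q_c = [FeSCN²⁺] / ([Fe³⁺]·[SCN⁻]) = (7.11×10⁻⁴) / ((0.0110)·(6.83×10⁻⁴)) = 94.6
ΔG = RT ln(Q_c/K_c) = (8.314 J mol⁻¹ K⁻¹)(278 K) × ln(94.6/1190)
   = (2.311 kJ/mol)(-2.532) = -5.85 kJ/mol
ΔG < 0, so the forward reaction is spontaneous (proceeds forward).

ΔG = -5.85 kJ/mol; the forward reaction is spontaneous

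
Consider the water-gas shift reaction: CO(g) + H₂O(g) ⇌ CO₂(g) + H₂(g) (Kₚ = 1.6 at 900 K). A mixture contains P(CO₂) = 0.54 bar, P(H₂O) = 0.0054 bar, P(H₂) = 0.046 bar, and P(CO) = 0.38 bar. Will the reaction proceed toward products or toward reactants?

in the reverse direction

Qₚ = P(CO₂)·P(H₂) / (P(CO)·P(H₂O)) = (0.54)·(0.046) / ((0.38)·(0.0054)) = 12
Qₚ = 12 > Kₚ = 1.6, so the reverse reaction proceeds.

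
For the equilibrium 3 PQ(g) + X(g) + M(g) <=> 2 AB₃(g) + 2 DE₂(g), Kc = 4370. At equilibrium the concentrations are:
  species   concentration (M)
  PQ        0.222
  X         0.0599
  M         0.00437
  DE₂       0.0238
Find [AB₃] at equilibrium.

[AB₃] = 4.70 M

At equilibrium, Kc = [AB₃]²·[DE₂]² / ([PQ]³·[X]·[M]) = 4370.
([AB₃])²·(0.0238)² / ((0.222)³·(0.0599)·(0.00437)) = 4370
[AB₃]² = 22.1 ⇒ [AB₃] = 4.70 M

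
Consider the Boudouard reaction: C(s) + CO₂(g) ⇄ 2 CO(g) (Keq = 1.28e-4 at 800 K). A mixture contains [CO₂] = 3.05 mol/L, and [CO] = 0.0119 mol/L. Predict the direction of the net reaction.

(C is a pure solid — omitted from Q.)
Q = [CO]² / [CO₂] = (0.0119)² / (3.05) = 4.64e-5
Q = 4.64e-5 < Keq = 1.28e-4, so the forward reaction proceeds.

forward (toward products)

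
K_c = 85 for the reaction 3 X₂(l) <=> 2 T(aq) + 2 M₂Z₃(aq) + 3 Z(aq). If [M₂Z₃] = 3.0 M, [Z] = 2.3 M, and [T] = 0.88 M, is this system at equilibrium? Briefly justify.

yes, at equilibrium

(X₂ is a pure liquid — omitted from Q_c.)
Q_c = [T]²·[M₂Z₃]²·[Z]³ = (0.88)²·(3.0)²·(2.3)³ = 85
Q_c = 85 = K_c; the system is at equilibrium.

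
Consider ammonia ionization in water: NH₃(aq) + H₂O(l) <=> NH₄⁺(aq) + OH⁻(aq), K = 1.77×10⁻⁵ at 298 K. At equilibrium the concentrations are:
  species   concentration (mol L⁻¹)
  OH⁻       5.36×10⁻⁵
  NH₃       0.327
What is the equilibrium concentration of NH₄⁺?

[NH₄⁺] = 0.108 mol L⁻¹

(H₂O is a pure liquid — omitted from K.)
At equilibrium, K = [NH₄⁺]·[OH⁻] / [NH₃] = 1.77×10⁻⁵.
([NH₄⁺])·(5.36×10⁻⁵) / (0.327) = 1.77×10⁻⁵
[NH₄⁺] = 0.108 mol L⁻¹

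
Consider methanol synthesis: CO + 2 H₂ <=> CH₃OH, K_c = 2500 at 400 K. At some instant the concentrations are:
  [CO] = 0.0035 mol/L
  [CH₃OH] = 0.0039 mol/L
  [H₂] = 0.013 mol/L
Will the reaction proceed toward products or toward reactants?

Q_c = [CH₃OH] / ([CO]·[H₂]²) = (0.0039) / ((0.0035)·(0.013)²) = 6600
Q_c = 6600 > K_c = 2500, so the reverse reaction proceeds.

in the reverse direction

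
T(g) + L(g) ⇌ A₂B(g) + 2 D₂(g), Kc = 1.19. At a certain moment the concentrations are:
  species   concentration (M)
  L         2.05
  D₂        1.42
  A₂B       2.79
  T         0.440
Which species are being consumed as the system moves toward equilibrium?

A₂B, D₂ (products)

Qc = [A₂B]·[D₂]² / ([T]·[L]) = (2.79)·(1.42)² / ((0.440)·(2.05)) = 6.24
Qc = 6.24 > Kc = 1.19: net reverse reaction.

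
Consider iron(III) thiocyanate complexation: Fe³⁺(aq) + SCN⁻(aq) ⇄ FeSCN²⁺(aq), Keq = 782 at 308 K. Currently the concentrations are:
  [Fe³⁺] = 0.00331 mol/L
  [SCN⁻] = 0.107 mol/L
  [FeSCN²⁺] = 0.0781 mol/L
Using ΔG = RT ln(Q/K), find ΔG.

ΔG = -3.24 kJ/mol

Q = [FeSCN²⁺] / ([Fe³⁺]·[SCN⁻]) = (0.0781) / ((0.00331)·(0.107)) = 221
ΔG = RT ln(Q/Keq) = (8.314 J mol⁻¹ K⁻¹)(308 K) × ln(221/782)
   = (2.561 kJ/mol)(-1.264) = -3.24 kJ/mol
ΔG < 0, so the forward reaction is spontaneous (proceeds forward).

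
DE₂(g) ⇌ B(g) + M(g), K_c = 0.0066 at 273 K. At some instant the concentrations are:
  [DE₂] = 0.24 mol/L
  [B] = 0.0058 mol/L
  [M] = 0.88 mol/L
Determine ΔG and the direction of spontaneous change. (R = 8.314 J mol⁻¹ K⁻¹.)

ΔG = 2.66 kJ/mol; the forward reaction is non-spontaneous

Q_c = [B]·[M] / [DE₂] = (0.0058)·(0.88) / (0.24) = 0.0213
ΔG = RT ln(Q_c/K_c) = (8.314 J mol⁻¹ K⁻¹)(273 K) × ln(0.0213/0.0066)
   = (2.270 kJ/mol)(1.172) = 2.66 kJ/mol
ΔG > 0, so the forward reaction is non-spontaneous (proceeds in reverse).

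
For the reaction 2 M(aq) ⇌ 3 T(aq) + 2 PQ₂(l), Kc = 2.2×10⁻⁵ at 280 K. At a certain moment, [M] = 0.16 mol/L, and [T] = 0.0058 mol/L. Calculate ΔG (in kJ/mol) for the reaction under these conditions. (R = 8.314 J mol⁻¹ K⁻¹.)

(PQ₂ is a pure liquid — omitted from Qc.)
Qc = [T]³ / [M]² = (0.0058)³ / (0.16)² = 7.62×10⁻⁶
ΔG = RT ln(Qc/Kc) = (8.314 J mol⁻¹ K⁻¹)(280 K) × ln(7.62×10⁻⁶/2.2×10⁻⁵)
   = (2.328 kJ/mol)(-1.060) = -2.47 kJ/mol
ΔG < 0, so the forward reaction is spontaneous (proceeds forward).

ΔG = -2.47 kJ/mol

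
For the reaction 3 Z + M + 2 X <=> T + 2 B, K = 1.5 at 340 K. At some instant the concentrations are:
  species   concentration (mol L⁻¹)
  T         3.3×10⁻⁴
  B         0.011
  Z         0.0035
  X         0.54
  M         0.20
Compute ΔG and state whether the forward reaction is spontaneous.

Q = [T]·[B]² / ([Z]³·[M]·[X]²) = (3.3×10⁻⁴)·(0.011)² / ((0.0035)³·(0.20)·(0.54)²) = 16.0
ΔG = RT ln(Q/K) = (8.314 J mol⁻¹ K⁻¹)(340 K) × ln(16.0/1.5)
   = (2.827 kJ/mol)(2.367) = 6.69 kJ/mol
ΔG > 0, so the forward reaction is non-spontaneous (proceeds in reverse).

ΔG = 6.69 kJ/mol; the forward reaction is non-spontaneous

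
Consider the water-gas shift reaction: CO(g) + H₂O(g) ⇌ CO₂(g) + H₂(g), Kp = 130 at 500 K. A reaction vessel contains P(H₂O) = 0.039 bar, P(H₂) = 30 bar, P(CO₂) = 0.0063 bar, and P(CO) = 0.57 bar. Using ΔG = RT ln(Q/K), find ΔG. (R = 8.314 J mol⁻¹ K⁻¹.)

Qp = P(CO₂)·P(H₂) / (P(CO)·P(H₂O)) = (0.0063)·(30) / ((0.57)·(0.039)) = 8.50
ΔG = RT ln(Qp/Kp) = (8.314 J mol⁻¹ K⁻¹)(500 K) × ln(8.50/130)
   = (4.157 kJ/mol)(-2.727) = -11.3 kJ/mol
ΔG < 0, so the forward reaction is spontaneous (proceeds forward).

ΔG = -11.3 kJ/mol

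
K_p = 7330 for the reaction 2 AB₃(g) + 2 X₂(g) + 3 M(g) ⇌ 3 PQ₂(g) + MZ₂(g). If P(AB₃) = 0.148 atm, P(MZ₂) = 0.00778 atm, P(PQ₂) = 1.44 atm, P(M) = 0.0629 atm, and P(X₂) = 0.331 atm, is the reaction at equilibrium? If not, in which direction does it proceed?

Q_p = P(PQ₂)³·P(MZ₂) / (P(AB₃)²·P(X₂)²·P(M)³) = (1.44)³·(0.00778) / ((0.148)²·(0.331)²·(0.0629)³) = 38900
Q_p = 38900 > K_p = 7330, so the reverse reaction proceeds.

to the left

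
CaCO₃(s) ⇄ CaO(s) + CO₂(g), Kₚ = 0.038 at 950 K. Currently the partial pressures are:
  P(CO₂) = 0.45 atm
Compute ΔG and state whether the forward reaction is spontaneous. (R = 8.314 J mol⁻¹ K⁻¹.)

(CaCO₃, CaO are pure solids — omitted from Qₚ.)
Qₚ = P(CO₂) = 0.450
ΔG = RT ln(Qₚ/Kₚ) = (8.314 J mol⁻¹ K⁻¹)(950 K) × ln(0.450/0.038)
   = (7.898 kJ/mol)(2.472) = 19.5 kJ/mol
ΔG > 0, so the forward reaction is non-spontaneous (proceeds in reverse).

ΔG = 19.5 kJ/mol; the forward reaction is non-spontaneous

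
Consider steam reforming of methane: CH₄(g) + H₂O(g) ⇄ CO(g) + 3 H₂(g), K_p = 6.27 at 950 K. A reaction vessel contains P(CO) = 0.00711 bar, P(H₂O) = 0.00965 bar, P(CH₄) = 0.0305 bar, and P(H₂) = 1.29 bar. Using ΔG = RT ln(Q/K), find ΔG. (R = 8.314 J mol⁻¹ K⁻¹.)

ΔG = 16.7 kJ/mol

Q_p = P(CO)·P(H₂)³ / (P(CH₄)·P(H₂O)) = (0.00711)·(1.29)³ / ((0.0305)·(0.00965)) = 51.9
ΔG = RT ln(Q_p/K_p) = (8.314 J mol⁻¹ K⁻¹)(950 K) × ln(51.9/6.27)
   = (7.898 kJ/mol)(2.114) = 16.7 kJ/mol
ΔG > 0, so the forward reaction is non-spontaneous (proceeds in reverse).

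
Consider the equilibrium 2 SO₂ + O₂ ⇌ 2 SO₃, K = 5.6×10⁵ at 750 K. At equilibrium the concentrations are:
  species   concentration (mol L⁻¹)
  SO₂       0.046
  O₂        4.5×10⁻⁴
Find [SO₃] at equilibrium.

At equilibrium, K = [SO₃]² / ([SO₂]²·[O₂]) = 5.6×10⁵.
([SO₃])² / ((0.046)²·(4.5×10⁻⁴)) = 5.6×10⁵
[SO₃]² = 0.533 ⇒ [SO₃] = 0.73 mol L⁻¹

[SO₃] = 0.73 mol L⁻¹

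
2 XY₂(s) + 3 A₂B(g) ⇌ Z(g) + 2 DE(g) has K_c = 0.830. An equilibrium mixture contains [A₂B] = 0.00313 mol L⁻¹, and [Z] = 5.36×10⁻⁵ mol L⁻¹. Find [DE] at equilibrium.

[DE] = 0.0218 mol L⁻¹

(XY₂ is a pure solid — omitted from K_c.)
At equilibrium, K_c = [Z]·[DE]² / [A₂B]³ = 0.830.
(5.36×10⁻⁵)·([DE])² / (0.00313)³ = 0.830
[DE]² = 4.75×10⁻⁴ ⇒ [DE] = 0.0218 mol L⁻¹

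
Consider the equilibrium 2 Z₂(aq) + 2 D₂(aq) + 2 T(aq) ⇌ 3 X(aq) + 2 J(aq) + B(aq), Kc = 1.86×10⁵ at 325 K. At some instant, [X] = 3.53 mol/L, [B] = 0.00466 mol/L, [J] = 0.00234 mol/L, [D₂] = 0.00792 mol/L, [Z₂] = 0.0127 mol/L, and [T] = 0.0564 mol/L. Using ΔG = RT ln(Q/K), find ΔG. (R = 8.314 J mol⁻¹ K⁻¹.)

Qc = [X]³·[J]²·[B] / ([Z₂]²·[D₂]²·[T]²) = (3.53)³·(0.00234)²·(0.00466) / ((0.0127)²·(0.00792)²·(0.0564)²) = 34900
ΔG = RT ln(Qc/Kc) = (8.314 J mol⁻¹ K⁻¹)(325 K) × ln(34900/1.86×10⁵)
   = (2.702 kJ/mol)(-1.673) = -4.52 kJ/mol
ΔG < 0, so the forward reaction is spontaneous (proceeds forward).

ΔG = -4.52 kJ/mol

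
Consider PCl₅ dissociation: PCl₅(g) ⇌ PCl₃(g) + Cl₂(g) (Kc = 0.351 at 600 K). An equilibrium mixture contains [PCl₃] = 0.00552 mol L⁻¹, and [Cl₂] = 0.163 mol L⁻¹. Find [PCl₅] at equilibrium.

[PCl₅] = 0.00256 mol L⁻¹

At equilibrium, Kc = [PCl₃]·[Cl₂] / [PCl₅] = 0.351.
(0.00552)·(0.163) / ([PCl₅]) = 0.351
[PCl₅] = 0.00256 mol L⁻¹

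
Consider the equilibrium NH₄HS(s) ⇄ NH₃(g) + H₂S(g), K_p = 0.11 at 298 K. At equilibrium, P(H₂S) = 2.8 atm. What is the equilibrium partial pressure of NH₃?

P(NH₃) = 0.039 atm

(NH₄HS is a pure solid — omitted from K_p.)
At equilibrium, K_p = P(NH₃)·P(H₂S) = 0.11.
(P(NH₃))·(2.8) = 0.11
P(NH₃) = 0.0393 = 0.039 atm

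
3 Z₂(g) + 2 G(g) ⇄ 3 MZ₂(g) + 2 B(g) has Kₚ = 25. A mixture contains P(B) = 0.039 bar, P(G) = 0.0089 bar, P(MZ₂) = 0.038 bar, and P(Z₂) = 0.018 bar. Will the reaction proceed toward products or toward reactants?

Qₚ = P(MZ₂)³·P(B)² / (P(Z₂)³·P(G)²) = (0.038)³·(0.039)² / ((0.018)³·(0.0089)²) = 180
Qₚ = 180 > Kₚ = 25, so the reverse reaction proceeds.

to the left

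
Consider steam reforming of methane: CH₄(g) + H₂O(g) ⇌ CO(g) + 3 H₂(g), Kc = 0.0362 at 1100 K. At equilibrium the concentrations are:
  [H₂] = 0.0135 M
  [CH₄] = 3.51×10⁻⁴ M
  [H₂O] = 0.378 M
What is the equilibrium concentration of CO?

[CO] = 1.95 M

At equilibrium, Kc = [CO]·[H₂]³ / ([CH₄]·[H₂O]) = 0.0362.
([CO])·(0.0135)³ / ((3.51×10⁻⁴)·(0.378)) = 0.0362
[CO] = 1.95 M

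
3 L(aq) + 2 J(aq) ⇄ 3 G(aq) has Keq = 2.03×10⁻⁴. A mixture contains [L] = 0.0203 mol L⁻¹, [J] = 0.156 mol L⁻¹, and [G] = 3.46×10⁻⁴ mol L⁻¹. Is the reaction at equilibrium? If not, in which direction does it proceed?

at equilibrium

Q = [G]³ / ([L]³·[J]²) = (3.46×10⁻⁴)³ / ((0.0203)³·(0.156)²) = 2.03×10⁻⁴
Q = 2.03×10⁻⁴ = Keq, so the system is already at equilibrium.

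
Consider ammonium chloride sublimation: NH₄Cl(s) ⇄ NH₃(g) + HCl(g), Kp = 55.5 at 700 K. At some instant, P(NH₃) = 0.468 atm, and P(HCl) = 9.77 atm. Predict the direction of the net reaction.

in the forward direction

(NH₄Cl is a pure solid — omitted from Qp.)
Qp = P(NH₃)·P(HCl) = (0.468)·(9.77) = 4.57
Qp = 4.57 < Kp = 55.5, so the forward reaction proceeds.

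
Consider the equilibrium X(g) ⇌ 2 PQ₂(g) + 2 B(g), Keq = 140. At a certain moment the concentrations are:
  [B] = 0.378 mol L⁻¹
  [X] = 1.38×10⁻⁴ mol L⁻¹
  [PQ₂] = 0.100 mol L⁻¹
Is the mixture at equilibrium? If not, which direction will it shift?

Q = [PQ₂]²·[B]² / [X] = (0.100)²·(0.378)² / (1.38×10⁻⁴) = 10.4
Q = 10.4 < Keq = 140: net forward reaction.

no; Q < K, reaction proceeds forward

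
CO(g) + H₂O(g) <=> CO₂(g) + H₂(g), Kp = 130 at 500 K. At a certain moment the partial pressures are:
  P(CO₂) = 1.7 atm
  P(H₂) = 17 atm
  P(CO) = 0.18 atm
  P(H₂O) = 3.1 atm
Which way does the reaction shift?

Qp = P(CO₂)·P(H₂) / (P(CO)·P(H₂O)) = (1.7)·(17) / ((0.18)·(3.1)) = 52
Qp = 52 < Kp = 130, so the forward reaction proceeds.

toward products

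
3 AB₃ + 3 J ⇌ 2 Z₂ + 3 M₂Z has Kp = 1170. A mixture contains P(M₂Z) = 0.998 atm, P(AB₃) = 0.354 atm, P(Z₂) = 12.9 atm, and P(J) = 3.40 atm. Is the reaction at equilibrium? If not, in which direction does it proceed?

Qp = P(Z₂)²·P(M₂Z)³ / (P(AB₃)³·P(J)³) = (12.9)²·(0.998)³ / ((0.354)³·(3.40)³) = 94.9
Qp = 94.9 < Kp = 1170, so the forward reaction proceeds.

toward products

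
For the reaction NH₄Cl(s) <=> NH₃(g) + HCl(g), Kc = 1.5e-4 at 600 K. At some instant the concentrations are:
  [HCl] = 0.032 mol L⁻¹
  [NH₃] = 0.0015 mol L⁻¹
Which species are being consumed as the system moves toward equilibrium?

NH₄Cl (reactants)

(NH₄Cl is a pure solid — omitted from Qc.)
Qc = [NH₃]·[HCl] = (0.0015)·(0.032) = 4.8e-5
Qc = 4.8e-5 < Kc = 1.5e-4: net forward reaction.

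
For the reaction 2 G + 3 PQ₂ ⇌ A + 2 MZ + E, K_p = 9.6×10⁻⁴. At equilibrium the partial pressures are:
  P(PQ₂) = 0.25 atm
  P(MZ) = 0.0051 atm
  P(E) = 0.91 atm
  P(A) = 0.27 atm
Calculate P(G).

P(G) = 0.65 atm

At equilibrium, K_p = P(A)·P(MZ)²·P(E) / (P(G)²·P(PQ₂)³) = 9.6×10⁻⁴.
(0.27)·(0.0051)²·(0.91) / ((P(G))²·(0.25)³) = 9.6×10⁻⁴
P(G)² = 0.426 ⇒ P(G) = 0.65 atm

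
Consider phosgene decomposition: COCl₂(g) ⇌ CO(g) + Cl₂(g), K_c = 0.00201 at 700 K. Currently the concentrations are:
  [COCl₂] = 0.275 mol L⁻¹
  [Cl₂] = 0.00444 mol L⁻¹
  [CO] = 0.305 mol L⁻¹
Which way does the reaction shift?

Q_c = [CO]·[Cl₂] / [COCl₂] = (0.305)·(0.00444) / (0.275) = 0.00492
Q_c = 0.00492 > K_c = 0.00201, so the reverse reaction proceeds.

reverse (toward reactants)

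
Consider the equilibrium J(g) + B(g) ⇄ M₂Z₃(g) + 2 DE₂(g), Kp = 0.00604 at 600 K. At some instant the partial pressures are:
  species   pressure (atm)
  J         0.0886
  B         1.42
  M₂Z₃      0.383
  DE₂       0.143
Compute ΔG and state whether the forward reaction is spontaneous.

ΔG = 11.6 kJ/mol; the forward reaction is non-spontaneous

Qp = P(M₂Z₃)·P(DE₂)² / (P(J)·P(B)) = (0.383)·(0.143)² / ((0.0886)·(1.42)) = 0.0623
ΔG = RT ln(Qp/Kp) = (8.314 J mol⁻¹ K⁻¹)(600 K) × ln(0.0623/0.00604)
   = (4.988 kJ/mol)(2.334) = 11.6 kJ/mol
ΔG > 0, so the forward reaction is non-spontaneous (proceeds in reverse).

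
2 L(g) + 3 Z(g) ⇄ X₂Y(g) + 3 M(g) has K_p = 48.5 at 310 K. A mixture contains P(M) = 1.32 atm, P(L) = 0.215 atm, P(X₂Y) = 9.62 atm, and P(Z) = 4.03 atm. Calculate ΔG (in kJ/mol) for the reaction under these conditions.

ΔG = -4.88 kJ/mol

Q_p = P(X₂Y)·P(M)³ / (P(L)²·P(Z)³) = (9.62)·(1.32)³ / ((0.215)²·(4.03)³) = 7.31
ΔG = RT ln(Q_p/K_p) = (8.314 J mol⁻¹ K⁻¹)(310 K) × ln(7.31/48.5)
   = (2.577 kJ/mol)(-1.892) = -4.88 kJ/mol
ΔG < 0, so the forward reaction is spontaneous (proceeds forward).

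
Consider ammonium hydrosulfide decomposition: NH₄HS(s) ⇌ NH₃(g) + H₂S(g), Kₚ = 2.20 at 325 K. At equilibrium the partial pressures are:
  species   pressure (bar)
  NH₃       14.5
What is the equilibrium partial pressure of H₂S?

P(H₂S) = 0.152 bar

(NH₄HS is a pure solid — omitted from Kₚ.)
At equilibrium, Kₚ = P(NH₃)·P(H₂S) = 2.20.
(14.5)·(P(H₂S)) = 2.20
P(H₂S) = 0.152 bar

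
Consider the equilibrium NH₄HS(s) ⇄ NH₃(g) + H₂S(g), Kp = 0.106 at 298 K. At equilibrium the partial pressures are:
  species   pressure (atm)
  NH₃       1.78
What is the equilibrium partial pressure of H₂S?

(NH₄HS is a pure solid — omitted from Kp.)
At equilibrium, Kp = P(NH₃)·P(H₂S) = 0.106.
(1.78)·(P(H₂S)) = 0.106
P(H₂S) = 0.0596 atm

P(H₂S) = 0.0596 atm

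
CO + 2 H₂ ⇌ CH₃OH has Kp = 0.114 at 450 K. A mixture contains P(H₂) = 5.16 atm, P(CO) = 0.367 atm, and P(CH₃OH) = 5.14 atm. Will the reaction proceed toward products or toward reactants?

Qp = P(CH₃OH) / (P(CO)·P(H₂)²) = (5.14) / ((0.367)·(5.16)²) = 0.526
Qp = 0.526 > Kp = 0.114, so the reverse reaction proceeds.

reverse (toward reactants)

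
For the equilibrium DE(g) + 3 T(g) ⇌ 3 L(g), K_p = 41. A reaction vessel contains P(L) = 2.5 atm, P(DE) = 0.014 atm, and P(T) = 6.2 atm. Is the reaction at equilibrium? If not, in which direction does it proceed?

Q_p = P(L)³ / (P(DE)·P(T)³) = (2.5)³ / ((0.014)·(6.2)³) = 4.7
Q_p = 4.7 < K_p = 41, so the forward reaction proceeds.

to the right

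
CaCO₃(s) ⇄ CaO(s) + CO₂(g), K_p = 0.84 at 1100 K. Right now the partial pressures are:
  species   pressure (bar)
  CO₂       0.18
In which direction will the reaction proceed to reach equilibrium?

(CaCO₃, CaO are pure solids — omitted from Q_p.)
Q_p = P(CO₂) = 0.18
Q_p = 0.18 < K_p = 0.84, so the forward reaction proceeds.

to the right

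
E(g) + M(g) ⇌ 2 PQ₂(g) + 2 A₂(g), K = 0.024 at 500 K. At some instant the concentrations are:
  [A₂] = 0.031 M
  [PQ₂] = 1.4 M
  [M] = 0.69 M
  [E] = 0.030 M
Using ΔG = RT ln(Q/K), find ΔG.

ΔG = 5.54 kJ/mol

Q = [PQ₂]²·[A₂]² / ([E]·[M]) = (1.4)²·(0.031)² / ((0.030)·(0.69)) = 0.0910
ΔG = RT ln(Q/K) = (8.314 J mol⁻¹ K⁻¹)(500 K) × ln(0.0910/0.024)
   = (4.157 kJ/mol)(1.333) = 5.54 kJ/mol
ΔG > 0, so the forward reaction is non-spontaneous (proceeds in reverse).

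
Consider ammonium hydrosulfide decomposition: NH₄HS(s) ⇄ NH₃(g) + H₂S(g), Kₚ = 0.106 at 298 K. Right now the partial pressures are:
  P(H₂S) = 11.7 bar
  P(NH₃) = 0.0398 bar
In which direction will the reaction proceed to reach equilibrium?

toward reactants

(NH₄HS is a pure solid — omitted from Qₚ.)
Qₚ = P(NH₃)·P(H₂S) = (0.0398)·(11.7) = 0.466
Qₚ = 0.466 > Kₚ = 0.106, so the reverse reaction proceeds.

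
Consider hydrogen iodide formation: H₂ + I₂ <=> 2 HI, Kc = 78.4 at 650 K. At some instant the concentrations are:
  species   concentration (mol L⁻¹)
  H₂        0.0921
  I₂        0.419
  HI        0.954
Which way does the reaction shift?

Qc = [HI]² / ([H₂]·[I₂]) = (0.954)² / ((0.0921)·(0.419)) = 23.6
Qc = 23.6 < Kc = 78.4, so the forward reaction proceeds.

in the forward direction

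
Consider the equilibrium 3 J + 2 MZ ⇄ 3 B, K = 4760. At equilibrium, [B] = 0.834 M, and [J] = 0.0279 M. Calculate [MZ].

[MZ] = 2.37 M

At equilibrium, K = [B]³ / ([J]³·[MZ]²) = 4760.
(0.834)³ / ((0.0279)³·([MZ])²) = 4760
[MZ]² = 5.61 ⇒ [MZ] = 2.37 M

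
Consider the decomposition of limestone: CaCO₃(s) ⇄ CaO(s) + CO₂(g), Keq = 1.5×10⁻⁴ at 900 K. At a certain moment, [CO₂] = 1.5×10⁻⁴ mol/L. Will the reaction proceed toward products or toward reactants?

neither direction; the system is at equilibrium

(CaCO₃, CaO are pure solids — omitted from Q.)
Q = [CO₂] = 1.5×10⁻⁴
Q = 1.5×10⁻⁴ = Keq, so the system is already at equilibrium.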